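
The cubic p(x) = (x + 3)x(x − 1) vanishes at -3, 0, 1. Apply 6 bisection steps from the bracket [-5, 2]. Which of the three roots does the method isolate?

-3

m = -1.5, p(m) = 5.625 (+); new bracket [-5, -1.5]
m = -3.25, p(m) = -3.453125 (−); new bracket [-3.25, -1.5]
m = -2.375, p(m) = 5.009766 (+); new bracket [-3.25, -2.375]
m = -2.8125, p(m) = 2.0105 (+); new bracket [-3.25, -2.8125]
m = -3.03125, p(m) = -0.3819 (−); new bracket [-3.03125, -2.8125]
m = -2.921875, p(m) = 0.8953 (+); new bracket [-3.03125, -2.921875]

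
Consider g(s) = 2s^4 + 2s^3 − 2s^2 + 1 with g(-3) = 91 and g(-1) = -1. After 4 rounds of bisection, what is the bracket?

[-1.625, -1.5]

g(-2) = 9 > 0, so the root lies in [-2, -1]
g(-1.5) = -0.125 < 0, so the root lies in [-2, -1.5]
g(-1.75) = 2.914062 > 0, so the root lies in [-1.75, -1.5]
g(-1.625) = 1.0825 > 0, so the root lies in [-1.625, -1.5]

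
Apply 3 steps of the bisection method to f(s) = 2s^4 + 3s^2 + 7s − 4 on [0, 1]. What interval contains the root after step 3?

m = 0.5, f(m) = 0.375 (+); new bracket [0, 0.5]
m = 0.25, f(m) = -2.054688 (−); new bracket [0.25, 0.5]
m = 0.375, f(m) = -0.913574 (−); new bracket [0.375, 0.5]

[0.375, 0.5]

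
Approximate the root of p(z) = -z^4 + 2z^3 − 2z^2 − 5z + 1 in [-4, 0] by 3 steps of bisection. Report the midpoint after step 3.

z = -2 gives p = -29, negative; keep [-2, 0]
z = -1 gives p = 1, positive; keep [-2, -1]
z = -1.5 gives p = -7.8125, negative; keep [-1.5, -1]

-1.5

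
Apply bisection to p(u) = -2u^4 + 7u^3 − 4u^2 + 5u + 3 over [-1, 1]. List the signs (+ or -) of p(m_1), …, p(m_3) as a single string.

+-+

midpoint 0: p = 3 > 0 → [-1, 0]
midpoint -0.5: p = -1.5 < 0 → [-0.5, 0]
midpoint -0.25: p = 1.382812 > 0 → [-0.5, -0.25]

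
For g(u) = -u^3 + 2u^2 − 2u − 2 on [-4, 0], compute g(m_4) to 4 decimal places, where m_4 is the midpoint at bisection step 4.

1.0469

midpoint -2: g = 18 > 0 → [-2, 0]
midpoint -1: g = 3 > 0 → [-1, 0]
midpoint -0.5: g = -0.375 < 0 → [-1, -0.5]
midpoint -0.75: g = 1.0469 > 0 → [-0.75, -0.5]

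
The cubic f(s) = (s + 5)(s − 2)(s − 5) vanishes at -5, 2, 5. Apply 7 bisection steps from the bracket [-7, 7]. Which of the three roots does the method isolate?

midpoint 0: f = 50 > 0 → [-7, 0]
midpoint -3.5: f = 70.125 > 0 → [-7, -3.5]
midpoint -5.25: f = -18.578125 < 0 → [-5.25, -3.5]
midpoint -4.375: f = 37.3535 > 0 → [-5.25, -4.375]
midpoint -4.8125: f = 12.5339 > 0 → [-5.25, -4.8125]
midpoint -5.03125: f = -2.2041 < 0 → [-5.03125, -4.8125]
midpoint -4.921875: f = 5.3655 > 0 → [-5.03125, -4.921875]

-5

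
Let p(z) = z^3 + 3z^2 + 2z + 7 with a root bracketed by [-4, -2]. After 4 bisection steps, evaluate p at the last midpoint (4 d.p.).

m = -3, p(m) = 1 (+); new bracket [-4, -3]
m = -3.5, p(m) = -6.125 (−); new bracket [-3.5, -3]
m = -3.25, p(m) = -2.140625 (−); new bracket [-3.25, -3]
m = -3.125, p(m) = -0.4707 (−); new bracket [-3.125, -3]

-0.4707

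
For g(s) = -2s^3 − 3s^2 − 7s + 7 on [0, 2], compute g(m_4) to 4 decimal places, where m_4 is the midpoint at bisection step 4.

midpoint 1: g = -5 < 0 → [0, 1]
midpoint 0.5: g = 2.5 > 0 → [0.5, 1]
midpoint 0.75: g = -0.78125 < 0 → [0.5, 0.75]
midpoint 0.625: g = 0.9648 > 0 → [0.625, 0.75]

0.9648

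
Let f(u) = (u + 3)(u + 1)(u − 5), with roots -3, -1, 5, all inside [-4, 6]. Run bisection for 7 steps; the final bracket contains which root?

5

midpoint 1: f = -32 < 0 → [1, 6]
midpoint 3.5: f = -43.875 < 0 → [3.5, 6]
midpoint 4.75: f = -11.140625 < 0 → [4.75, 6]
midpoint 5.375: f = 20.0215 > 0 → [4.75, 5.375]
midpoint 5.0625: f = 3.0549 > 0 → [4.75, 5.0625]
midpoint 4.90625: f = -4.3778 < 0 → [4.90625, 5.0625]
midpoint 4.984375: f = -0.7466 < 0 → [4.984375, 5.0625]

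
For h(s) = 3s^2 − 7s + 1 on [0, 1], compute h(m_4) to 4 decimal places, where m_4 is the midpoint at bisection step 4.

-0.2070

s = 0.5 gives h = -1.75, negative; keep [0, 0.5]
s = 0.25 gives h = -0.5625, negative; keep [0, 0.25]
s = 0.125 gives h = 0.171875, positive; keep [0.125, 0.25]
s = 0.1875 gives h = -0.207, negative; keep [0.125, 0.1875]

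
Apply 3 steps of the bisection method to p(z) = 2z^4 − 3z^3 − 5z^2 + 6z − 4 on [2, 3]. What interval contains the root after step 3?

p(2.5) = 11 > 0, so the root lies in [2, 2.5]
p(2.25) = 1.273438 > 0, so the root lies in [2, 2.25]
p(2.125) = -1.833496 < 0, so the root lies in [2.125, 2.25]

[2.125, 2.25]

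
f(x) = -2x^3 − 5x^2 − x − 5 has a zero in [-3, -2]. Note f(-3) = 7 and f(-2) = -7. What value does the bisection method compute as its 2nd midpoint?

x = -2.5 gives f = -2.5, negative; keep [-3, -2.5]
x = -2.75 gives f = 1.53125, positive; keep [-2.75, -2.5]

-2.75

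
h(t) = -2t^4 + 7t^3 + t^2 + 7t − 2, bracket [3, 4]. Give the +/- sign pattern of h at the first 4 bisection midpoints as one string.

midpoint 3.5: h = 34.75 > 0 → [3.5, 4]
midpoint 3.75: h = 11.945312 > 0 → [3.75, 4]
midpoint 3.875: h = -3.498535 < 0 → [3.75, 3.875]
midpoint 3.8125: h = 4.5881 > 0 → [3.8125, 3.875]

++-+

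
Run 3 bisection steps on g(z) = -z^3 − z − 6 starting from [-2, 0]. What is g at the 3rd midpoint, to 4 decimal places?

g(-1) = -4 < 0, so the root lies in [-2, -1]
g(-1.5) = -1.125 < 0, so the root lies in [-2, -1.5]
g(-1.75) = 1.109375 > 0, so the root lies in [-1.75, -1.5]

1.1094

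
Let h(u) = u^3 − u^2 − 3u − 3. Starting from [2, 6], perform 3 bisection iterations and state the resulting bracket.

m = 4, h(m) = 33 (+); new bracket [2, 4]
m = 3, h(m) = 6 (+); new bracket [2, 3]
m = 2.5, h(m) = -1.125 (−); new bracket [2.5, 3]

[2.5, 3]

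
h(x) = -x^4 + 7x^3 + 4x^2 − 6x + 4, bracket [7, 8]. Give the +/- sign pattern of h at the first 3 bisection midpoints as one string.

-++

midpoint 7.5: h = -26.9375 < 0 → [7, 7.5]
midpoint 7.25: h = 75.480469 > 0 → [7.25, 7.5]
midpoint 7.375: h = 26.888428 > 0 → [7.375, 7.5]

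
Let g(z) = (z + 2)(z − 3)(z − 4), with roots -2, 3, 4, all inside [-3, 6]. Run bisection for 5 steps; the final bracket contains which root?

-2

midpoint 1.5: g = 13.125 > 0 → [-3, 1.5]
midpoint -0.75: g = 22.265625 > 0 → [-3, -0.75]
midpoint -1.875: g = 3.580078 > 0 → [-3, -1.875]
midpoint -2.4375: g = -15.3142 < 0 → [-2.4375, -1.875]
midpoint -2.15625: g = -4.9599 < 0 → [-2.15625, -1.875]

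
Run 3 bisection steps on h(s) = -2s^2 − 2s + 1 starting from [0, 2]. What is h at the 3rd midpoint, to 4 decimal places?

m = 1, h(m) = -3 (−); new bracket [0, 1]
m = 0.5, h(m) = -0.5 (−); new bracket [0, 0.5]
m = 0.25, h(m) = 0.375 (+); new bracket [0.25, 0.5]

0.3750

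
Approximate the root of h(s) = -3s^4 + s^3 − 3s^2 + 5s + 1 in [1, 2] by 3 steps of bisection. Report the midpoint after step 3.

midpoint 1.5: h = -10.0625 < 0 → [1, 1.5]
midpoint 1.25: h = -2.808594 < 0 → [1, 1.25]
midpoint 1.125: h = -0.553467 < 0 → [1, 1.125]

1.125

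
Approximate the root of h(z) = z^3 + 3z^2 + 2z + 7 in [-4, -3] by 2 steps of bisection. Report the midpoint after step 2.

h(-3.5) = -6.125 < 0, so the root lies in [-3.5, -3]
h(-3.25) = -2.140625 < 0, so the root lies in [-3.25, -3]

-3.25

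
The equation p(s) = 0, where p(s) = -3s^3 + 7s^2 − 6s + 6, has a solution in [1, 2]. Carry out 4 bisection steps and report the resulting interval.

[1.8125, 1.875]

m = 1.5, p(m) = 2.625 (+); new bracket [1.5, 2]
m = 1.75, p(m) = 0.859375 (+); new bracket [1.75, 2]
m = 1.875, p(m) = -0.416016 (−); new bracket [1.75, 1.875]
m = 1.8125, p(m) = 0.2581 (+); new bracket [1.8125, 1.875]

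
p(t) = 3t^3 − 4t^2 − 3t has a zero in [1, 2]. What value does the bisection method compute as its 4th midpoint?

1.8125

t = 1.5 gives p = -3.375, negative; keep [1.5, 2]
t = 1.75 gives p = -1.421875, negative; keep [1.75, 2]
t = 1.875 gives p = 0.087891, positive; keep [1.75, 1.875]
t = 1.8125 gives p = -0.7151, negative; keep [1.8125, 1.875]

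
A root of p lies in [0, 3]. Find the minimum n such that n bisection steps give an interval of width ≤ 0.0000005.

Width after n steps is 3/2^n. Need 2^n ≥ 3/0.0000005 = 6000000.
2^22 = 4194304 < 6000000 ≤ 2^23 = 8388608, so n = 23.

23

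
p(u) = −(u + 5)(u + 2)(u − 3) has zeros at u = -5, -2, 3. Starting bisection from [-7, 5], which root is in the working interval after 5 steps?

3

m = -1, p(m) = 16 (+); new bracket [-1, 5]
m = 2, p(m) = 28 (+); new bracket [2, 5]
m = 3.5, p(m) = -23.375 (−); new bracket [2, 3.5]
m = 2.75, p(m) = 9.2031 (+); new bracket [2.75, 3.5]
m = 3.125, p(m) = -5.2051 (−); new bracket [2.75, 3.125]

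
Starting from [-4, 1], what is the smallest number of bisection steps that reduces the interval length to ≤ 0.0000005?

Width after n steps is 5/2^n. Need 2^n ≥ 5/0.0000005 = 10000000.
2^23 = 8388608 < 10000000 ≤ 2^24 = 16777216, so n = 24.

24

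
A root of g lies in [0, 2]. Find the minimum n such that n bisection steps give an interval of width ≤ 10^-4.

Width after n steps is 2/2^n. Need 2^n ≥ 2/10^-4 = 20000.
2^14 = 16384 < 20000 ≤ 2^15 = 32768, so n = 15.

15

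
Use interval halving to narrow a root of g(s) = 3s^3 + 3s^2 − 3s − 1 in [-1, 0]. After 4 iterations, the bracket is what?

[-0.3125, -0.25]

m = -0.5, g(m) = 0.875 (+); new bracket [-0.5, 0]
m = -0.25, g(m) = -0.109375 (−); new bracket [-0.5, -0.25]
m = -0.375, g(m) = 0.388672 (+); new bracket [-0.375, -0.25]
m = -0.3125, g(m) = 0.1389 (+); new bracket [-0.3125, -0.25]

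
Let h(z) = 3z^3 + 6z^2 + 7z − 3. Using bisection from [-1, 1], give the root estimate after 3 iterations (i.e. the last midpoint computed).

midpoint 0: h = -3 < 0 → [0, 1]
midpoint 0.5: h = 2.375 > 0 → [0, 0.5]
midpoint 0.25: h = -0.828125 < 0 → [0.25, 0.5]

0.25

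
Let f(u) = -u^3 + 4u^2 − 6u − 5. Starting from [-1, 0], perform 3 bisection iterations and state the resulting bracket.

u = -0.5 gives f = -0.875, negative; keep [-1, -0.5]
u = -0.75 gives f = 2.171875, positive; keep [-0.75, -0.5]
u = -0.625 gives f = 0.556641, positive; keep [-0.625, -0.5]

[-0.625, -0.5]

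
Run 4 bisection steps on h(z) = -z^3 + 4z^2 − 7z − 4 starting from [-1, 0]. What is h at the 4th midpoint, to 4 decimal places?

midpoint -0.5: h = 0.625 > 0 → [-0.5, 0]
midpoint -0.25: h = -1.984375 < 0 → [-0.5, -0.25]
midpoint -0.375: h = -0.759766 < 0 → [-0.5, -0.375]
midpoint -0.4375: h = -0.0881 < 0 → [-0.5, -0.4375]

-0.0881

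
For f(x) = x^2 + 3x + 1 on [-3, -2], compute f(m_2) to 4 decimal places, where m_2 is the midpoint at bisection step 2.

0.3125

m = -2.5, f(m) = -0.25 (−); new bracket [-3, -2.5]
m = -2.75, f(m) = 0.3125 (+); new bracket [-2.75, -2.5]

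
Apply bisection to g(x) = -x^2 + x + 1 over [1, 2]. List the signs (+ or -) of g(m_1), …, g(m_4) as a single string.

g(1.5) = 0.25 > 0, so the root lies in [1.5, 2]
g(1.75) = -0.3125 < 0, so the root lies in [1.5, 1.75]
g(1.625) = -0.015625 < 0, so the root lies in [1.5, 1.625]
g(1.5625) = 0.1211 > 0, so the root lies in [1.5625, 1.625]

+--+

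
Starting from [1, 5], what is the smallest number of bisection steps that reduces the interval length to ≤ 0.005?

Width after n steps is 4/2^n. Need 2^n ≥ 4/0.005 = 800.
2^9 = 512 < 800 ≤ 2^10 = 1024, so n = 10.

10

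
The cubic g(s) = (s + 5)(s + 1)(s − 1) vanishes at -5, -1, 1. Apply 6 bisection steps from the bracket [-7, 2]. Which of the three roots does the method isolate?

s = -2.5 gives g = 13.125, positive; keep [-7, -2.5]
s = -4.75 gives g = 5.390625, positive; keep [-7, -4.75]
s = -5.875 gives g = -29.326172, negative; keep [-5.875, -4.75]
s = -5.3125 gives g = -8.5071, negative; keep [-5.3125, -4.75]
s = -5.03125 gives g = -0.7598, negative; keep [-5.03125, -4.75]
s = -4.890625 gives g = 2.5067, positive; keep [-5.03125, -4.890625]

-5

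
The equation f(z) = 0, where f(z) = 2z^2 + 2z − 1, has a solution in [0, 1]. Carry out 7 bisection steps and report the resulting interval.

f(0.5) = 0.5 > 0, so the root lies in [0, 0.5]
f(0.25) = -0.375 < 0, so the root lies in [0.25, 0.5]
f(0.375) = 0.03125 > 0, so the root lies in [0.25, 0.375]
f(0.3125) = -0.1797 < 0, so the root lies in [0.3125, 0.375]
f(0.34375) = -0.0762 < 0, so the root lies in [0.34375, 0.375]
f(0.359375) = -0.0229 < 0, so the root lies in [0.359375, 0.375]
f(0.3671875) = 0.004 > 0, so the root lies in [0.359375, 0.3671875]

[0.359375, 0.3671875]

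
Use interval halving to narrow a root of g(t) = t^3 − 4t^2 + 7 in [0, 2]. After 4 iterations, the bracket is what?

[1.75, 1.875]

m = 1, g(m) = 4 (+); new bracket [1, 2]
m = 1.5, g(m) = 1.375 (+); new bracket [1.5, 2]
m = 1.75, g(m) = 0.109375 (+); new bracket [1.75, 2]
m = 1.875, g(m) = -0.4707 (−); new bracket [1.75, 1.875]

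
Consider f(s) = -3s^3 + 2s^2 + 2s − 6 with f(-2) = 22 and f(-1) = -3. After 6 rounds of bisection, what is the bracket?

midpoint -1.5: f = 5.625 > 0 → [-1.5, -1]
midpoint -1.25: f = 0.484375 > 0 → [-1.25, -1]
midpoint -1.125: f = -1.447266 < 0 → [-1.25, -1.125]
midpoint -1.1875: f = -0.531 < 0 → [-1.25, -1.1875]
midpoint -1.21875: f = -0.036 < 0 → [-1.25, -1.21875]
midpoint -1.234375: f = 0.221 > 0 → [-1.234375, -1.21875]

[-1.234375, -1.21875]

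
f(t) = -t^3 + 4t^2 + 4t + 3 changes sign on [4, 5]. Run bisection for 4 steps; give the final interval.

[4.875, 4.9375]

f(4.5) = 10.875 > 0, so the root lies in [4.5, 5]
f(4.75) = 5.078125 > 0, so the root lies in [4.75, 5]
f(4.875) = 1.705078 > 0, so the root lies in [4.875, 5]
f(4.9375) = -0.1052 < 0, so the root lies in [4.875, 4.9375]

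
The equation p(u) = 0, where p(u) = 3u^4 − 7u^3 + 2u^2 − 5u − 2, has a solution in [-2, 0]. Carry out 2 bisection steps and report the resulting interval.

[-0.5, 0]

p(-1) = 15 > 0, so the root lies in [-1, 0]
p(-0.5) = 2.0625 > 0, so the root lies in [-0.5, 0]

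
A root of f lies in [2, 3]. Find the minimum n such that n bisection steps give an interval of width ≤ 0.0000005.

21

Width after n steps is 1/2^n. Need 2^n ≥ 1/0.0000005 = 2000000.
2^20 = 1048576 < 2000000 ≤ 2^21 = 2097152, so n = 21.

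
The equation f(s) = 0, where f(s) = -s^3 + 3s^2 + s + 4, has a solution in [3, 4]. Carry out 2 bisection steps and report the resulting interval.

[3.5, 3.75]

midpoint 3.5: f = 1.375 > 0 → [3.5, 4]
midpoint 3.75: f = -2.796875 < 0 → [3.5, 3.75]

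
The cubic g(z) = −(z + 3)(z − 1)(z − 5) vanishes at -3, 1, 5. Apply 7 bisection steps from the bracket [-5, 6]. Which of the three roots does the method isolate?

m = 0.5, g(m) = -7.875 (−); new bracket [-5, 0.5]
m = -2.25, g(m) = -17.671875 (−); new bracket [-5, -2.25]
m = -3.625, g(m) = 24.931641 (+); new bracket [-3.625, -2.25]
m = -2.9375, g(m) = -1.9534 (−); new bracket [-3.625, -2.9375]
m = -3.28125, g(m) = 9.9715 (+); new bracket [-3.28125, -2.9375]
m = -3.109375, g(m) = 3.6449 (+); new bracket [-3.109375, -2.9375]
m = -3.0234375, g(m) = 0.7566 (+); new bracket [-3.0234375, -2.9375]

-3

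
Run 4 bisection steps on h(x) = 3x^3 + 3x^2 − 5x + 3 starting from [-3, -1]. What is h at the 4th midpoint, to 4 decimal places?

-1.6152

x = -2 gives h = 1, positive; keep [-3, -2]
x = -2.5 gives h = -12.625, negative; keep [-2.5, -2]
x = -2.25 gives h = -4.734375, negative; keep [-2.25, -2]
x = -2.125 gives h = -1.6152, negative; keep [-2.125, -2]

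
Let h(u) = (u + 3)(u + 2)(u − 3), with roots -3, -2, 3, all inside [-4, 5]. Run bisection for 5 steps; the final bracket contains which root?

midpoint 0.5: h = -21.875 < 0 → [0.5, 5]
midpoint 2.75: h = -6.828125 < 0 → [2.75, 5]
midpoint 3.875: h = 35.341797 > 0 → [2.75, 3.875]
midpoint 3.3125: h = 10.4797 > 0 → [2.75, 3.3125]
midpoint 3.03125: h = 0.9483 > 0 → [2.75, 3.03125]

3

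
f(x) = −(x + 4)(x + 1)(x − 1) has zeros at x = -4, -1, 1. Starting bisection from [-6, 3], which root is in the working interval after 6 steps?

midpoint -1.5: f = -3.125 < 0 → [-6, -1.5]
midpoint -3.75: f = -3.265625 < 0 → [-6, -3.75]
midpoint -4.875: f = 19.919922 > 0 → [-4.875, -3.75]
midpoint -4.3125: f = 5.4993 > 0 → [-4.3125, -3.75]
midpoint -4.03125: f = 0.4766 > 0 → [-4.03125, -3.75]
midpoint -3.890625: f = -1.5462 < 0 → [-4.03125, -3.890625]

-4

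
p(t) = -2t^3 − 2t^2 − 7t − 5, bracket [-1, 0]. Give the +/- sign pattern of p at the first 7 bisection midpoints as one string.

midpoint -0.5: p = -1.75 < 0 → [-1, -0.5]
midpoint -0.75: p = -0.03125 < 0 → [-1, -0.75]
midpoint -0.875: p = 0.933594 > 0 → [-0.875, -0.75]
midpoint -0.8125: p = 0.4399 > 0 → [-0.8125, -0.75]
midpoint -0.78125: p = 0.2017 > 0 → [-0.78125, -0.75]
midpoint -0.765625: p = 0.0846 > 0 → [-0.765625, -0.75]
midpoint -0.7578125: p = 0.0265 > 0 → [-0.7578125, -0.75]

--+++++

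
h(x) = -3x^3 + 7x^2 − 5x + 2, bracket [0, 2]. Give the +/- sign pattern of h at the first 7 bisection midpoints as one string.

++----+

h(1) = 1 > 0, so the root lies in [1, 2]
h(1.5) = 0.125 > 0, so the root lies in [1.5, 2]
h(1.75) = -1.390625 < 0, so the root lies in [1.5, 1.75]
h(1.625) = -0.5137 < 0, so the root lies in [1.5, 1.625]
h(1.5625) = -0.1667 < 0, so the root lies in [1.5, 1.5625]
h(1.53125) = -0.0143 < 0, so the root lies in [1.5, 1.53125]
h(1.515625) = 0.057 > 0, so the root lies in [1.515625, 1.53125]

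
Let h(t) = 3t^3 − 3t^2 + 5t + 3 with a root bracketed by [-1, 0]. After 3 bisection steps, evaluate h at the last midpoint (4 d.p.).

t = -0.5 gives h = -0.625, negative; keep [-0.5, 0]
t = -0.25 gives h = 1.515625, positive; keep [-0.5, -0.25]
t = -0.375 gives h = 0.544922, positive; keep [-0.5, -0.375]

0.5449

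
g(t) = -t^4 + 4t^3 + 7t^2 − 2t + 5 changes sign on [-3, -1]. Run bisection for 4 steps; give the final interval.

[-1.75, -1.625]

t = -2 gives g = -11, negative; keep [-2, -1]
t = -1.5 gives g = 5.1875, positive; keep [-2, -1.5]
t = -1.75 gives g = -0.878906, negative; keep [-1.75, -1.5]
t = -1.625 gives g = 2.5974, positive; keep [-1.75, -1.625]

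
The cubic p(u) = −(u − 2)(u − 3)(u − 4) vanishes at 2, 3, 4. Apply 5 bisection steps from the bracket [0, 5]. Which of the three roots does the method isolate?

midpoint 2.5: p = -0.375 < 0 → [0, 2.5]
midpoint 1.25: p = 3.609375 > 0 → [1.25, 2.5]
midpoint 1.875: p = 0.298828 > 0 → [1.875, 2.5]
midpoint 2.1875: p = -0.2761 < 0 → [1.875, 2.1875]
midpoint 2.03125: p = -0.0596 < 0 → [1.875, 2.03125]

2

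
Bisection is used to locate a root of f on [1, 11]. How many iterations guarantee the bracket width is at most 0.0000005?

25

Width after n steps is 10/2^n. Need 2^n ≥ 10/0.0000005 = 20000000.
2^24 = 16777216 < 20000000 ≤ 2^25 = 33554432, so n = 25.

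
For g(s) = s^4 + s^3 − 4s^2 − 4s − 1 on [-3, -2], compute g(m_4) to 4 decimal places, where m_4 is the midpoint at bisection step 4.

-0.4436

s = -2.5 gives g = 7.4375, positive; keep [-2.5, -2]
s = -2.25 gives g = 1.988281, positive; keep [-2.25, -2]
s = -2.125 gives g = 0.232666, positive; keep [-2.125, -2]
s = -2.0625 gives g = -0.4436, negative; keep [-2.125, -2.0625]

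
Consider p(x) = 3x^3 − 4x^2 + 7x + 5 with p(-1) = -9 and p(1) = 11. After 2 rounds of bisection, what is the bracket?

midpoint 0: p = 5 > 0 → [-1, 0]
midpoint -0.5: p = 0.125 > 0 → [-1, -0.5]

[-1, -0.5]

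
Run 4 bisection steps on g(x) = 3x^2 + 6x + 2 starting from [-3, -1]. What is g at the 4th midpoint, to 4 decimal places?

0.1719

x = -2 gives g = 2, positive; keep [-2, -1]
x = -1.5 gives g = -0.25, negative; keep [-2, -1.5]
x = -1.75 gives g = 0.6875, positive; keep [-1.75, -1.5]
x = -1.625 gives g = 0.1719, positive; keep [-1.625, -1.5]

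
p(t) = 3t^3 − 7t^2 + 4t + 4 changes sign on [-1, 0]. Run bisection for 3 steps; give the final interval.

[-0.5, -0.375]

p(-0.5) = -0.125 < 0, so the root lies in [-0.5, 0]
p(-0.25) = 2.515625 > 0, so the root lies in [-0.5, -0.25]
p(-0.375) = 1.357422 > 0, so the root lies in [-0.5, -0.375]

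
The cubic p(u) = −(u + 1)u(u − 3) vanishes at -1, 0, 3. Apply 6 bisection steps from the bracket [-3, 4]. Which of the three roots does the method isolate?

midpoint 0.5: p = 1.875 > 0 → [0.5, 4]
midpoint 2.25: p = 5.484375 > 0 → [2.25, 4]
midpoint 3.125: p = -1.611328 < 0 → [2.25, 3.125]
midpoint 2.6875: p = 3.0969 > 0 → [2.6875, 3.125]
midpoint 2.90625: p = 1.0643 > 0 → [2.90625, 3.125]
midpoint 3.015625: p = -0.1892 < 0 → [2.90625, 3.015625]

3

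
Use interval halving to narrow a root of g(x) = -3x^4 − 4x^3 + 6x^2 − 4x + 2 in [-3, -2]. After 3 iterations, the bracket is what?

[-2.5, -2.375]

g(-2.5) = -5.1875 < 0, so the root lies in [-2.5, -2]
g(-2.25) = 10.050781 > 0, so the root lies in [-2.5, -2.25]
g(-2.375) = 3.479736 > 0, so the root lies in [-2.5, -2.375]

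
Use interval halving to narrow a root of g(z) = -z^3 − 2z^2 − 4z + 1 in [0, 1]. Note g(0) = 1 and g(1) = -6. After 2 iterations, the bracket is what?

m = 0.5, g(m) = -1.625 (−); new bracket [0, 0.5]
m = 0.25, g(m) = -0.140625 (−); new bracket [0, 0.25]

[0, 0.25]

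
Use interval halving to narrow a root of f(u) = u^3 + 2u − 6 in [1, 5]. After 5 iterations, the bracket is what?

[1.375, 1.5]

f(3) = 27 > 0, so the root lies in [1, 3]
f(2) = 6 > 0, so the root lies in [1, 2]
f(1.5) = 0.375 > 0, so the root lies in [1, 1.5]
f(1.25) = -1.5469 < 0, so the root lies in [1.25, 1.5]
f(1.375) = -0.6504 < 0, so the root lies in [1.375, 1.5]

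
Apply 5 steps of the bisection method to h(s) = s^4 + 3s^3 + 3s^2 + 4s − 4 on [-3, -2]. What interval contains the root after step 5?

m = -2.5, h(m) = -3.0625 (−); new bracket [-3, -2.5]
m = -2.75, h(m) = 2.488281 (+); new bracket [-2.75, -2.5]
m = -2.625, h(m) = -0.611084 (−); new bracket [-2.75, -2.625]
m = -2.6875, h(m) = 0.8521 (+); new bracket [-2.6875, -2.625]
m = -2.65625, h(m) = 0.0996 (+); new bracket [-2.65625, -2.625]

[-2.65625, -2.625]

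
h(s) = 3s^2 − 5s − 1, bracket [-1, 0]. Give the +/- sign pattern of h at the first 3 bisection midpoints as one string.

++-

midpoint -0.5: h = 2.25 > 0 → [-0.5, 0]
midpoint -0.25: h = 0.4375 > 0 → [-0.25, 0]
midpoint -0.125: h = -0.328125 < 0 → [-0.25, -0.125]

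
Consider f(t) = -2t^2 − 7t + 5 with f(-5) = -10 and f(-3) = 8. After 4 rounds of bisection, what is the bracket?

m = -4, f(m) = 1 (+); new bracket [-5, -4]
m = -4.5, f(m) = -4 (−); new bracket [-4.5, -4]
m = -4.25, f(m) = -1.375 (−); new bracket [-4.25, -4]
m = -4.125, f(m) = -0.1562 (−); new bracket [-4.125, -4]

[-4.125, -4]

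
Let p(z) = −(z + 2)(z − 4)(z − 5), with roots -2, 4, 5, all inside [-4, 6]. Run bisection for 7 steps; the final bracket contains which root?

p(1) = -36 < 0, so the root lies in [-4, 1]
p(-1.5) = -17.875 < 0, so the root lies in [-4, -1.5]
p(-2.75) = 39.234375 > 0, so the root lies in [-2.75, -1.5]
p(-2.125) = 5.4551 > 0, so the root lies in [-2.125, -1.5]
p(-1.8125) = -7.4246 < 0, so the root lies in [-2.125, -1.8125]
p(-1.96875) = -1.2998 < 0, so the root lies in [-2.125, -1.96875]
p(-2.046875) = 1.9974 > 0, so the root lies in [-2.046875, -1.96875]

-2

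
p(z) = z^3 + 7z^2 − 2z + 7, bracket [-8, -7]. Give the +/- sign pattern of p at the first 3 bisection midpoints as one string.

p(-7.5) = -6.125 < 0, so the root lies in [-7.5, -7]
p(-7.25) = 8.359375 > 0, so the root lies in [-7.5, -7.25]
p(-7.375) = 1.353516 > 0, so the root lies in [-7.5, -7.375]

-++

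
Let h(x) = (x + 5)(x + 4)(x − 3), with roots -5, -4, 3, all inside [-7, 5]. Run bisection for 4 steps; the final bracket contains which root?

3

midpoint -1: h = -48 < 0 → [-1, 5]
midpoint 2: h = -42 < 0 → [2, 5]
midpoint 3.5: h = 31.875 > 0 → [2, 3.5]
midpoint 2.75: h = -13.0781 < 0 → [2.75, 3.5]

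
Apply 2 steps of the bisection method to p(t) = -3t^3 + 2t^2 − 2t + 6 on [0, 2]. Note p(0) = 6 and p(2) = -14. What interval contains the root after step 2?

m = 1, p(m) = 3 (+); new bracket [1, 2]
m = 1.5, p(m) = -2.625 (−); new bracket [1, 1.5]

[1, 1.5]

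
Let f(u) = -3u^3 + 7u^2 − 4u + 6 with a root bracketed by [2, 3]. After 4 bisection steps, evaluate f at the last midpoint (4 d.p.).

-0.6565

midpoint 2.5: f = -7.125 < 0 → [2, 2.5]
midpoint 2.25: f = -1.734375 < 0 → [2, 2.25]
midpoint 2.125: f = 0.322266 > 0 → [2.125, 2.25]
midpoint 2.1875: f = -0.6565 < 0 → [2.125, 2.1875]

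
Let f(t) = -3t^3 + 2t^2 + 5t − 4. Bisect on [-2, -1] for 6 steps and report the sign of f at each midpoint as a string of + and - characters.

f(-1.5) = 3.125 > 0, so the root lies in [-1.5, -1]
f(-1.25) = -1.265625 < 0, so the root lies in [-1.5, -1.25]
f(-1.375) = 0.705078 > 0, so the root lies in [-1.375, -1.25]
f(-1.3125) = -0.3342 < 0, so the root lies in [-1.375, -1.3125]
f(-1.34375) = 0.1717 > 0, so the root lies in [-1.34375, -1.3125]
f(-1.328125) = -0.0847 < 0, so the root lies in [-1.34375, -1.328125]

+-+-+-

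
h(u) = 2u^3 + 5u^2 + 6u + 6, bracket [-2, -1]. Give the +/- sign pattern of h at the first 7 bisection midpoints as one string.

m = -1.5, h(m) = 1.5 (+); new bracket [-2, -1.5]
m = -1.75, h(m) = 0.09375 (+); new bracket [-2, -1.75]
m = -1.875, h(m) = -0.855469 (−); new bracket [-1.875, -1.75]
m = -1.8125, h(m) = -0.3579 (−); new bracket [-1.8125, -1.75]
m = -1.78125, h(m) = -0.1265 (−); new bracket [-1.78125, -1.75]
m = -1.765625, h(m) = -0.015 (−); new bracket [-1.765625, -1.75]
m = -1.7578125, h(m) = 0.0397 (+); new bracket [-1.765625, -1.7578125]

++----+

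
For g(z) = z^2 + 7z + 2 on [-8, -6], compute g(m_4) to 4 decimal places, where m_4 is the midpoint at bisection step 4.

-0.4844

midpoint -7: g = 2 > 0 → [-7, -6]
midpoint -6.5: g = -1.25 < 0 → [-7, -6.5]
midpoint -6.75: g = 0.3125 > 0 → [-6.75, -6.5]
midpoint -6.625: g = -0.4844 < 0 → [-6.75, -6.625]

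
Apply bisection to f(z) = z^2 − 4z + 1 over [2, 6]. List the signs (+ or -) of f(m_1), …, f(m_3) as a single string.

+--

m = 4, f(m) = 1 (+); new bracket [2, 4]
m = 3, f(m) = -2 (−); new bracket [3, 4]
m = 3.5, f(m) = -0.75 (−); new bracket [3.5, 4]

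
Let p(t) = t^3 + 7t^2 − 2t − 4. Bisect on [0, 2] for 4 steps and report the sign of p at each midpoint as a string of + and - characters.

t = 1 gives p = 2, positive; keep [0, 1]
t = 0.5 gives p = -3.125, negative; keep [0.5, 1]
t = 0.75 gives p = -1.140625, negative; keep [0.75, 1]
t = 0.875 gives p = 0.2793, positive; keep [0.75, 0.875]

+--+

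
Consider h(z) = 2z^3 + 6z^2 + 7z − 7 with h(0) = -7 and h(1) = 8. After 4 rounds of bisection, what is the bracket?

[0.5625, 0.625]

m = 0.5, h(m) = -1.75 (−); new bracket [0.5, 1]
m = 0.75, h(m) = 2.46875 (+); new bracket [0.5, 0.75]
m = 0.625, h(m) = 0.207031 (+); new bracket [0.5, 0.625]
m = 0.5625, h(m) = -0.8081 (−); new bracket [0.5625, 0.625]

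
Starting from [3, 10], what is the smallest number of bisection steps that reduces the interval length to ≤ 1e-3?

Width after n steps is 7/2^n. Need 2^n ≥ 7/1e-3 = 7000.
2^12 = 4096 < 7000 ≤ 2^13 = 8192, so n = 13.

13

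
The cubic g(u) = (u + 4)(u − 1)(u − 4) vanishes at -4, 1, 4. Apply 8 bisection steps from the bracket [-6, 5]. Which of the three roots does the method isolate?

u = -0.5 gives g = 23.625, positive; keep [-6, -0.5]
u = -3.25 gives g = 23.109375, positive; keep [-6, -3.25]
u = -4.625 gives g = -30.322266, negative; keep [-4.625, -3.25]
u = -3.9375 gives g = 2.4495, positive; keep [-4.625, -3.9375]
u = -4.28125 gives g = -12.3006, negative; keep [-4.28125, -3.9375]
u = -4.109375 gives g = -4.5318, negative; keep [-4.109375, -3.9375]
u = -4.0234375 gives g = -0.9447, negative; keep [-4.0234375, -3.9375]
u = -3.98046875 gives g = 0.7763, positive; keep [-4.0234375, -3.98046875]

-4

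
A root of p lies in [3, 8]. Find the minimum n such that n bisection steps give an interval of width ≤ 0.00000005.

Width after n steps is 5/2^n. Need 2^n ≥ 5/0.00000005 = 100000000.
2^26 = 67108864 < 100000000 ≤ 2^27 = 134217728, so n = 27.

27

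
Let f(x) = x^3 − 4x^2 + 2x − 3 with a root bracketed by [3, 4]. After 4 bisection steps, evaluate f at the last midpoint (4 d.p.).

m = 3.5, f(m) = -2.125 (−); new bracket [3.5, 4]
m = 3.75, f(m) = 0.984375 (+); new bracket [3.5, 3.75]
m = 3.625, f(m) = -0.677734 (−); new bracket [3.625, 3.75]
m = 3.6875, f(m) = 0.1257 (+); new bracket [3.625, 3.6875]

0.1257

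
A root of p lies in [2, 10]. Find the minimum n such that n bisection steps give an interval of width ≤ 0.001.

Width after n steps is 8/2^n. Need 2^n ≥ 8/0.001 = 8000.
2^12 = 4096 < 8000 ≤ 2^13 = 8192, so n = 13.

13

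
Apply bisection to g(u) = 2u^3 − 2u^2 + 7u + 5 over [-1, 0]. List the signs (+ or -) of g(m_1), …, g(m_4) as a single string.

+--+

g(-0.5) = 0.75 > 0, so the root lies in [-1, -0.5]
g(-0.75) = -2.21875 < 0, so the root lies in [-0.75, -0.5]
g(-0.625) = -0.644531 < 0, so the root lies in [-0.625, -0.5]
g(-0.5625) = 0.0737 > 0, so the root lies in [-0.625, -0.5625]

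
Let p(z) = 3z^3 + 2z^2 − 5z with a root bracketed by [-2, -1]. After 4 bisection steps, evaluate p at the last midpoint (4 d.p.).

z = -1.5 gives p = 1.875, positive; keep [-2, -1.5]
z = -1.75 gives p = -1.203125, negative; keep [-1.75, -1.5]
z = -1.625 gives p = 0.533203, positive; keep [-1.75, -1.625]
z = -1.6875 gives p = -0.2834, negative; keep [-1.6875, -1.625]

-0.2834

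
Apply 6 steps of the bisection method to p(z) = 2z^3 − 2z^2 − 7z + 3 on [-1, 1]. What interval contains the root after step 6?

[0.375, 0.40625]

p(0) = 3 > 0, so the root lies in [0, 1]
p(0.5) = -0.75 < 0, so the root lies in [0, 0.5]
p(0.25) = 1.15625 > 0, so the root lies in [0.25, 0.5]
p(0.375) = 0.1992 > 0, so the root lies in [0.375, 0.5]
p(0.4375) = -0.2778 < 0, so the root lies in [0.375, 0.4375]
p(0.40625) = -0.0397 < 0, so the root lies in [0.375, 0.40625]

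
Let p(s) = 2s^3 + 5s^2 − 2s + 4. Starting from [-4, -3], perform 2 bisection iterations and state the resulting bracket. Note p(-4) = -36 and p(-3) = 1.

midpoint -3.5: p = -13.5 < 0 → [-3.5, -3]
midpoint -3.25: p = -5.34375 < 0 → [-3.25, -3]

[-3.25, -3]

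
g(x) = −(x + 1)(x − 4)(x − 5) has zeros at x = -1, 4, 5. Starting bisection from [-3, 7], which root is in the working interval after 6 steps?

-1

x = 2 gives g = -18, negative; keep [-3, 2]
x = -0.5 gives g = -12.375, negative; keep [-3, -0.5]
x = -1.75 gives g = 29.109375, positive; keep [-1.75, -0.5]
x = -1.125 gives g = 3.9238, positive; keep [-1.125, -0.5]
x = -0.8125 gives g = -5.2449, negative; keep [-1.125, -0.8125]
x = -0.96875 gives g = -0.9268, negative; keep [-1.125, -0.96875]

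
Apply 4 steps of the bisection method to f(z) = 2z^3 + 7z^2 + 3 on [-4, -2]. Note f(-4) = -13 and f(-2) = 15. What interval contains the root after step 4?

f(-3) = 12 > 0, so the root lies in [-4, -3]
f(-3.5) = 3 > 0, so the root lies in [-4, -3.5]
f(-3.75) = -4.03125 < 0, so the root lies in [-3.75, -3.5]
f(-3.625) = -0.2852 < 0, so the root lies in [-3.625, -3.5]

[-3.625, -3.5]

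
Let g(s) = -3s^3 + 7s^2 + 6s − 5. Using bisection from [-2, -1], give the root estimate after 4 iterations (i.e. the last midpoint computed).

g(-1.5) = 11.875 > 0, so the root lies in [-1.5, -1]
g(-1.25) = 4.296875 > 0, so the root lies in [-1.25, -1]
g(-1.125) = 1.380859 > 0, so the root lies in [-1.125, -1]
g(-1.0625) = 0.1257 > 0, so the root lies in [-1.0625, -1]

-1.0625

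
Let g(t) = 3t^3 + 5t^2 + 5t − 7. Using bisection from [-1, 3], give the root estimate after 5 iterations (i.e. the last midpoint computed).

0.625

m = 1, g(m) = 6 (+); new bracket [-1, 1]
m = 0, g(m) = -7 (−); new bracket [0, 1]
m = 0.5, g(m) = -2.875 (−); new bracket [0.5, 1]
m = 0.75, g(m) = 0.8281 (+); new bracket [0.5, 0.75]
m = 0.625, g(m) = -1.1895 (−); new bracket [0.625, 0.75]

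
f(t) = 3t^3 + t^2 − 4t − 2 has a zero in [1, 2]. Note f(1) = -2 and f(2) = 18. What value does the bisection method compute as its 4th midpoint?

midpoint 1.5: f = 4.375 > 0 → [1, 1.5]
midpoint 1.25: f = 0.421875 > 0 → [1, 1.25]
midpoint 1.125: f = -0.962891 < 0 → [1.125, 1.25]
midpoint 1.1875: f = -0.3162 < 0 → [1.1875, 1.25]

1.1875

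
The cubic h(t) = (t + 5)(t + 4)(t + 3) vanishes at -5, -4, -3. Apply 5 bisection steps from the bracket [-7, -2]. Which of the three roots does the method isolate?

midpoint -4.5: h = 0.375 > 0 → [-7, -4.5]
midpoint -5.75: h = -3.609375 < 0 → [-5.75, -4.5]
midpoint -5.125: h = -0.298828 < 0 → [-5.125, -4.5]
midpoint -4.8125: h = 0.2761 > 0 → [-5.125, -4.8125]
midpoint -4.96875: h = 0.0596 > 0 → [-5.125, -4.96875]

-5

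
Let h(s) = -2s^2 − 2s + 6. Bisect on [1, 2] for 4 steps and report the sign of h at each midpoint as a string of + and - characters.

-+--

h(1.5) = -1.5 < 0, so the root lies in [1, 1.5]
h(1.25) = 0.375 > 0, so the root lies in [1.25, 1.5]
h(1.375) = -0.53125 < 0, so the root lies in [1.25, 1.375]
h(1.3125) = -0.0703 < 0, so the root lies in [1.25, 1.3125]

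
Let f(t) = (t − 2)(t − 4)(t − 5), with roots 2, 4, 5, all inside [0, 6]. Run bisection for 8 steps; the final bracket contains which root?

m = 3, f(m) = 2 (+); new bracket [0, 3]
m = 1.5, f(m) = -4.375 (−); new bracket [1.5, 3]
m = 2.25, f(m) = 1.203125 (+); new bracket [1.5, 2.25]
m = 1.875, f(m) = -0.8301 (−); new bracket [1.875, 2.25]
m = 2.0625, f(m) = 0.3557 (+); new bracket [1.875, 2.0625]
m = 1.96875, f(m) = -0.1924 (−); new bracket [1.96875, 2.0625]
m = 2.015625, f(m) = 0.0925 (+); new bracket [1.96875, 2.015625]
m = 1.9921875, f(m) = -0.0472 (−); new bracket [1.9921875, 2.015625]

2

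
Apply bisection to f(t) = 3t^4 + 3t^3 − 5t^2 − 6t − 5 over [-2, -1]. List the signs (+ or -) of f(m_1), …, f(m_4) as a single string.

-+-+

m = -1.5, f(m) = -2.1875 (−); new bracket [-2, -1.5]
m = -1.75, f(m) = 2.246094 (+); new bracket [-1.75, -1.5]
m = -1.625, f(m) = -0.407471 (−); new bracket [-1.75, -1.625]
m = -1.6875, f(m) = 0.7979 (+); new bracket [-1.6875, -1.625]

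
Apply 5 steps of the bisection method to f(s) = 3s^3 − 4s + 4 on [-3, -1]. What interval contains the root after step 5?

[-1.5, -1.4375]

midpoint -2: f = -12 < 0 → [-2, -1]
midpoint -1.5: f = -0.125 < 0 → [-1.5, -1]
midpoint -1.25: f = 3.140625 > 0 → [-1.5, -1.25]
midpoint -1.375: f = 1.7012 > 0 → [-1.5, -1.375]
midpoint -1.4375: f = 0.8386 > 0 → [-1.5, -1.4375]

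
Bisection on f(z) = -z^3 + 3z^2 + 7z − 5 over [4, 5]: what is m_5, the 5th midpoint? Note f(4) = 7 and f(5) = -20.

f(4.5) = -3.875 < 0, so the root lies in [4, 4.5]
f(4.25) = 2.171875 > 0, so the root lies in [4.25, 4.5]
f(4.375) = -0.693359 < 0, so the root lies in [4.25, 4.375]
f(4.3125) = 0.7781 > 0, so the root lies in [4.3125, 4.375]
f(4.34375) = 0.0522 > 0, so the root lies in [4.34375, 4.375]

4.34375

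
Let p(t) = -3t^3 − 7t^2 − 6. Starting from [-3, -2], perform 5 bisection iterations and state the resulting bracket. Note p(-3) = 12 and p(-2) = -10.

[-2.625, -2.59375]

p(-2.5) = -2.875 < 0, so the root lies in [-3, -2.5]
p(-2.75) = 3.453125 > 0, so the root lies in [-2.75, -2.5]
p(-2.625) = 0.029297 > 0, so the root lies in [-2.625, -2.5]
p(-2.5625) = -1.4856 < 0, so the root lies in [-2.625, -2.5625]
p(-2.59375) = -0.7441 < 0, so the root lies in [-2.625, -2.59375]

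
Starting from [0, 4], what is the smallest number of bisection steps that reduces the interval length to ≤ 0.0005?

13

Width after n steps is 4/2^n. Need 2^n ≥ 4/0.0005 = 8000.
2^12 = 4096 < 8000 ≤ 2^13 = 8192, so n = 13.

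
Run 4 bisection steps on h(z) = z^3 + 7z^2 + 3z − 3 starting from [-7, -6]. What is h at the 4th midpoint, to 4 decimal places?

m = -6.5, h(m) = -1.375 (−); new bracket [-6.5, -6]
m = -6.25, h(m) = 7.546875 (+); new bracket [-6.5, -6.25]
m = -6.375, h(m) = 3.275391 (+); new bracket [-6.5, -6.375]
m = -6.4375, h(m) = 0.9983 (+); new bracket [-6.5, -6.4375]

0.9983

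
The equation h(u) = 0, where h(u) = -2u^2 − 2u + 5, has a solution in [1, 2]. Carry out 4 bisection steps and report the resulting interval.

m = 1.5, h(m) = -2.5 (−); new bracket [1, 1.5]
m = 1.25, h(m) = -0.625 (−); new bracket [1, 1.25]
m = 1.125, h(m) = 0.21875 (+); new bracket [1.125, 1.25]
m = 1.1875, h(m) = -0.1953 (−); new bracket [1.125, 1.1875]

[1.125, 1.1875]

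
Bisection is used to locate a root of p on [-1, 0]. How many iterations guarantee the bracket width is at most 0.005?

8

Width after n steps is 1/2^n. Need 2^n ≥ 1/0.005 = 200.
2^7 = 128 < 200 ≤ 2^8 = 256, so n = 8.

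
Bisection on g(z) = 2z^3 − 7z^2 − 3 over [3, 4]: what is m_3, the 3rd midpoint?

midpoint 3.5: g = -3 < 0 → [3.5, 4]
midpoint 3.75: g = 4.03125 > 0 → [3.5, 3.75]
midpoint 3.625: g = 0.285156 > 0 → [3.5, 3.625]

3.625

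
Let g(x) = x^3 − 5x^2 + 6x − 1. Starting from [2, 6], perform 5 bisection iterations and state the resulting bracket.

m = 4, g(m) = 7 (+); new bracket [2, 4]
m = 3, g(m) = -1 (−); new bracket [3, 4]
m = 3.5, g(m) = 1.625 (+); new bracket [3, 3.5]
m = 3.25, g(m) = 0.0156 (+); new bracket [3, 3.25]
m = 3.125, g(m) = -0.5605 (−); new bracket [3.125, 3.25]

[3.125, 3.25]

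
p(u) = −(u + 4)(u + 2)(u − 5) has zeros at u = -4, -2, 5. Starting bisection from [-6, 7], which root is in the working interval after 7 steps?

5

u = 0.5 gives p = 50.625, positive; keep [0.5, 7]
u = 3.75 gives p = 55.703125, positive; keep [3.75, 7]
u = 5.375 gives p = -25.927734, negative; keep [3.75, 5.375]
u = 4.5625 gives p = 24.5837, positive; keep [4.5625, 5.375]
u = 4.96875 gives p = 1.9532, positive; keep [4.96875, 5.375]
u = 5.171875 gives p = -11.3059, negative; keep [4.96875, 5.171875]
u = 5.0703125 gives p = -4.5091, negative; keep [4.96875, 5.0703125]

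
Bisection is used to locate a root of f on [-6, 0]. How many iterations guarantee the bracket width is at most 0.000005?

Width after n steps is 6/2^n. Need 2^n ≥ 6/0.000005 = 1200000.
2^20 = 1048576 < 1200000 ≤ 2^21 = 2097152, so n = 21.

21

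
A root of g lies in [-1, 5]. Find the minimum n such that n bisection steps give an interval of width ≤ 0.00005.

Width after n steps is 6/2^n. Need 2^n ≥ 6/0.00005 = 120000.
2^16 = 65536 < 120000 ≤ 2^17 = 131072, so n = 17.

17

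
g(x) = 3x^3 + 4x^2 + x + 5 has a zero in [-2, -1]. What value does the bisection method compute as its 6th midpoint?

g(-1.5) = 2.375 > 0, so the root lies in [-2, -1.5]
g(-1.75) = -0.578125 < 0, so the root lies in [-1.75, -1.5]
g(-1.625) = 1.064453 > 0, so the root lies in [-1.75, -1.625]
g(-1.6875) = 0.2869 > 0, so the root lies in [-1.75, -1.6875]
g(-1.71875) = -0.1344 < 0, so the root lies in [-1.71875, -1.6875]
g(-1.703125) = 0.079 > 0, so the root lies in [-1.71875, -1.703125]

-1.703125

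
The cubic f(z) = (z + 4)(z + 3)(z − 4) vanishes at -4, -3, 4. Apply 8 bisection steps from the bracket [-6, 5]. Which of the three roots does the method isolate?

4

z = -0.5 gives f = -39.375, negative; keep [-0.5, 5]
z = 2.25 gives f = -57.421875, negative; keep [2.25, 5]
z = 3.625 gives f = -18.943359, negative; keep [3.625, 5]
z = 4.3125 gives f = 18.9954, positive; keep [3.625, 4.3125]
z = 3.96875 gives f = -1.7354, negative; keep [3.96875, 4.3125]
z = 4.140625 gives f = 8.1744, positive; keep [3.96875, 4.140625]
z = 4.0546875 gives f = 3.1075, positive; keep [3.96875, 4.0546875]
z = 4.01171875 gives f = 0.6583, positive; keep [3.96875, 4.01171875]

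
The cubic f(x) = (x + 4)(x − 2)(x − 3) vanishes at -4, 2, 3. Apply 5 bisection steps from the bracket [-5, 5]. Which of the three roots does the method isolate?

x = 0 gives f = 24, positive; keep [-5, 0]
x = -2.5 gives f = 37.125, positive; keep [-5, -2.5]
x = -3.75 gives f = 9.703125, positive; keep [-5, -3.75]
x = -4.375 gives f = -17.6309, negative; keep [-4.375, -3.75]
x = -4.0625 gives f = -2.676, negative; keep [-4.0625, -3.75]

-4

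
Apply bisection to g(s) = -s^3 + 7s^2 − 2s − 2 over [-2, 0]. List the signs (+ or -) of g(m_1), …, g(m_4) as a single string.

++--

s = -1 gives g = 8, positive; keep [-1, 0]
s = -0.5 gives g = 0.875, positive; keep [-0.5, 0]
s = -0.25 gives g = -1.046875, negative; keep [-0.5, -0.25]
s = -0.375 gives g = -0.2129, negative; keep [-0.5, -0.375]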